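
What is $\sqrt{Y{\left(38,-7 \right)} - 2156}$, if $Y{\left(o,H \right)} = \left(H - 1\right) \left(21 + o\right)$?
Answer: $6 i \sqrt{73} \approx 51.264 i$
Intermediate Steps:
$Y{\left(o,H \right)} = \left(-1 + H\right) \left(21 + o\right)$
$\sqrt{Y{\left(38,-7 \right)} - 2156} = \sqrt{\left(-21 - 38 + 21 \left(-7\right) - 266\right) - 2156} = \sqrt{\left(-21 - 38 - 147 - 266\right) - 2156} = \sqrt{-472 - 2156} = \sqrt{-2628} = 6 i \sqrt{73}$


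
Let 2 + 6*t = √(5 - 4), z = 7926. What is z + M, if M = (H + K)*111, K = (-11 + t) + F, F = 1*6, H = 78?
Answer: 32021/2 ≈ 16011.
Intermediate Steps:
t = -⅙ (t = -⅓ + √(5 - 4)/6 = -⅓ + √1/6 = -⅓ + (⅙)*1 = -⅓ + ⅙ = -⅙ ≈ -0.16667)
F = 6
K = -31/6 (K = (-11 - ⅙) + 6 = -67/6 + 6 = -31/6 ≈ -5.1667)
M = 16169/2 (M = (78 - 31/6)*111 = (437/6)*111 = 16169/2 ≈ 8084.5)
z + M = 7926 + 16169/2 = 32021/2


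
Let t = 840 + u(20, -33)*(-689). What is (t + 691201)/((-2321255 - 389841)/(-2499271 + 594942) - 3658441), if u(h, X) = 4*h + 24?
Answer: -1181417146665/6966872579993 ≈ -0.16958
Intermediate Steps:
u(h, X) = 24 + 4*h
t = -70816 (t = 840 + (24 + 4*20)*(-689) = 840 + (24 + 80)*(-689) = 840 + 104*(-689) = 840 - 71656 = -70816)
(t + 691201)/((-2321255 - 389841)/(-2499271 + 594942) - 3658441) = (-70816 + 691201)/((-2321255 - 389841)/(-2499271 + 594942) - 3658441) = 620385/(-2711096/(-1904329) - 3658441) = 620385/(-2711096*(-1/1904329) - 3658441) = 620385/(2711096/1904329 - 3658441) = 620385/(-6966872579993/1904329) = 620385*(-1904329/6966872579993) = -1181417146665/6966872579993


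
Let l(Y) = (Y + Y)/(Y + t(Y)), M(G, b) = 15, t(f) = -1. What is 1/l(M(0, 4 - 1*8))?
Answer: 7/15 ≈ 0.46667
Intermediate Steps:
l(Y) = 2*Y/(-1 + Y) (l(Y) = (Y + Y)/(Y - 1) = (2*Y)/(-1 + Y) = 2*Y/(-1 + Y))
1/l(M(0, 4 - 1*8)) = 1/(2*15/(-1 + 15)) = 1/(2*15/14) = 1/(2*15*(1/14)) = 1/(15/7) = 7/15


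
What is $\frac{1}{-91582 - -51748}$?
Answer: $- \frac{1}{39834} \approx -2.5104 \cdot 10^{-5}$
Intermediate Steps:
$\frac{1}{-91582 - -51748} = \frac{1}{-91582 + 51748} = \frac{1}{-39834} = - \frac{1}{39834}$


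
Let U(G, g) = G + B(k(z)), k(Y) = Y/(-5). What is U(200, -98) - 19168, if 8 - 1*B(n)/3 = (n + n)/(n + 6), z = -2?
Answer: -151555/8 ≈ -18944.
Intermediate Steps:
k(Y) = -Y/5 (k(Y) = Y*(-1/5) = -Y/5)
B(n) = 24 - 6*n/(6 + n) (B(n) = 24 - 3*(n + n)/(n + 6) = 24 - 3*2*n/(6 + n) = 24 - 6*n/(6 + n))
U(G, g) = 189/8 + G (U(G, g) = G + 18*(8 - 1/5*(-2))/(6 - 1/5*(-2)) = G + 18*(8 + 2/5)/(6 + 2/5) = G + 18*(42/5)/(32/5) = G + 18*(5/32)*(42/5) = G + 189/8 = 189/8 + G)
U(200, -98) - 19168 = (189/8 + 200) - 19168 = 1789/8 - 19168 = -151555/8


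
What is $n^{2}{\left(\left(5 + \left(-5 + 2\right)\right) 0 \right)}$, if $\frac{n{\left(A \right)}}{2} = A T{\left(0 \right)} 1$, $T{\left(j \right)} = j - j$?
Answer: $0$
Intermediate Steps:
$T{\left(j \right)} = 0$
$n{\left(A \right)} = 0$ ($n{\left(A \right)} = 2 A 0 \cdot 1 = 2 \cdot 0 \cdot 1 = 2 \cdot 0 = 0$)
$n^{2}{\left(\left(5 + \left(-5 + 2\right)\right) 0 \right)} = 0^{2} = 0$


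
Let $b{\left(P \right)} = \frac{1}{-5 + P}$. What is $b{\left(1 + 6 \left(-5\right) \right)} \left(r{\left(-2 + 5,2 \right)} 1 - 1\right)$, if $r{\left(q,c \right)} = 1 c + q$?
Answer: $- \frac{2}{17} \approx -0.11765$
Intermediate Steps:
$r{\left(q,c \right)} = c + q$
$b{\left(1 + 6 \left(-5\right) \right)} \left(r{\left(-2 + 5,2 \right)} 1 - 1\right) = \frac{\left(2 + \left(-2 + 5\right)\right) 1 - 1}{-5 + \left(1 + 6 \left(-5\right)\right)} = \frac{\left(2 + 3\right) 1 - 1}{-5 + \left(1 - 30\right)} = \frac{5 \cdot 1 - 1}{-5 - 29} = \frac{5 - 1}{-34} = \left(- \frac{1}{34}\right) 4 = - \frac{2}{17}$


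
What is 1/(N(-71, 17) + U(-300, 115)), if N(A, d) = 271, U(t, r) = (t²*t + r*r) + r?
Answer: -1/26986389 ≈ -3.7056e-8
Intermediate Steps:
U(t, r) = r + r² + t³ (U(t, r) = (t³ + r²) + r = (r² + t³) + r = r + r² + t³)
1/(N(-71, 17) + U(-300, 115)) = 1/(271 + (115 + 115² + (-300)³)) = 1/(271 + (115 + 13225 - 27000000)) = 1/(271 - 26986660) = 1/(-26986389) = -1/26986389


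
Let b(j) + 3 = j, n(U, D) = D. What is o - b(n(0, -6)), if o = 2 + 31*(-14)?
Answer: -423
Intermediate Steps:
b(j) = -3 + j
o = -432 (o = 2 - 434 = -432)
o - b(n(0, -6)) = -432 - (-3 - 6) = -432 - 1*(-9) = -432 + 9 = -423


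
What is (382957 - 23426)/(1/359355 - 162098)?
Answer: -129199262505/58250726789 ≈ -2.2180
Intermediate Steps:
(382957 - 23426)/(1/359355 - 162098) = 359531/(1/359355 - 162098) = 359531/(-58250726789/359355) = 359531*(-359355/58250726789) = -129199262505/58250726789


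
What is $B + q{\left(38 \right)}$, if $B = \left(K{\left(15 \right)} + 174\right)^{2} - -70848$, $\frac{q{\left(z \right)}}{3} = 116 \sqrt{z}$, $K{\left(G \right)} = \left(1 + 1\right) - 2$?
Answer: $101124 + 348 \sqrt{38} \approx 1.0327 \cdot 10^{5}$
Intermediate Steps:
$K{\left(G \right)} = 0$ ($K{\left(G \right)} = 2 - 2 = 0$)
$q{\left(z \right)} = 348 \sqrt{z}$ ($q{\left(z \right)} = 3 \cdot 116 \sqrt{z} = 348 \sqrt{z}$)
$B = 101124$ ($B = \left(0 + 174\right)^{2} - -70848 = 174^{2} + 70848 = 30276 + 70848 = 101124$)
$B + q{\left(38 \right)} = 101124 + 348 \sqrt{38}$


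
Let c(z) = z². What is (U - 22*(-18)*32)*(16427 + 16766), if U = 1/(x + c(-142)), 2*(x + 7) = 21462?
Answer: 12992162979241/30888 ≈ 4.2062e+8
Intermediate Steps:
x = 10724 (x = -7 + (½)*21462 = -7 + 10731 = 10724)
U = 1/30888 (U = 1/(10724 + (-142)²) = 1/(10724 + 20164) = 1/30888 ≈ 3.2375e-5)
(U - 22*(-18)*32)*(16427 + 16766) = (1/30888 - 22*(-18)*32)*(16427 + 16766) = (1/30888 + 396*32)*33193 = (1/30888 + 12672)*33193 = (391412737/30888)*33193 = 12992162979241/30888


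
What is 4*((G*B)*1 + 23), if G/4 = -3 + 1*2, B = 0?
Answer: 92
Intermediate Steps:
G = -4 (G = 4*(-3 + 1*2) = 4*(-3 + 2) = 4*(-1) = -4)
4*((G*B)*1 + 23) = 4*(-4*0*1 + 23) = 4*(0*1 + 23) = 4*(0 + 23) = 4*23 = 92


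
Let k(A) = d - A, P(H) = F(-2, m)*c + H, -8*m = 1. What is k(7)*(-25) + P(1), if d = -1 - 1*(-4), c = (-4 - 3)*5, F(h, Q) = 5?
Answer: -74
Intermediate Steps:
m = -1/8 (m = -1/8*1 = -1/8 ≈ -0.12500)
c = -35 (c = -7*5 = -35)
d = 3 (d = -1 + 4 = 3)
P(H) = -175 + H (P(H) = 5*(-35) + H = -175 + H)
k(A) = 3 - A
k(7)*(-25) + P(1) = (3 - 1*7)*(-25) + (-175 + 1) = (3 - 7)*(-25) - 174 = -4*(-25) - 174 = 100 - 174 = -74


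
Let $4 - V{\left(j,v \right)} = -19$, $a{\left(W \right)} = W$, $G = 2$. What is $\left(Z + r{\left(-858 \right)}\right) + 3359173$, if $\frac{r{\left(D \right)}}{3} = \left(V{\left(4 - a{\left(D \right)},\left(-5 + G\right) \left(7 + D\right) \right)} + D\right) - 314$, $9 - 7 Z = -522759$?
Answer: $\frac{24012850}{7} \approx 3.4304 \cdot 10^{6}$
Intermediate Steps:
$Z = \frac{522768}{7}$ ($Z = \frac{9}{7} - - \frac{522759}{7} = \frac{9}{7} + \frac{522759}{7} = \frac{522768}{7} \approx 74681.0$)
$V{\left(j,v \right)} = 23$ ($V{\left(j,v \right)} = 4 - -19 = 4 + 19 = 23$)
$r{\left(D \right)} = -873 + 3 D$ ($r{\left(D \right)} = 3 \left(\left(23 + D\right) - 314\right) = 3 \left(-291 + D\right) = -873 + 3 D$)
$\left(Z + r{\left(-858 \right)}\right) + 3359173 = \left(\frac{522768}{7} + \left(-873 + 3 \left(-858\right)\right)\right) + 3359173 = \left(\frac{522768}{7} - 3447\right) + 3359173 = \frac{498639}{7} + 3359173 = \frac{24012850}{7}$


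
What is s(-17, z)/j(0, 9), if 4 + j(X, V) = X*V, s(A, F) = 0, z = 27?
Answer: 0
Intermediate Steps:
j(X, V) = -4 + V*X (j(X, V) = -4 + X*V = -4 + V*X)
s(-17, z)/j(0, 9) = 0/(-4 + 9*0) = 0/(-4 + 0) = 0/(-4) = 0*(-1/4) = 0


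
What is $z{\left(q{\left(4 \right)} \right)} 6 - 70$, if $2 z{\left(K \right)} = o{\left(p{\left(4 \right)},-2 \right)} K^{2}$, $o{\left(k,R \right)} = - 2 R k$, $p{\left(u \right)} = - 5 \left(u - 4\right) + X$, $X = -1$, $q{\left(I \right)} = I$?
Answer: $-262$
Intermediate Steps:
$p{\left(u \right)} = 19 - 5 u$ ($p{\left(u \right)} = - 5 \left(u - 4\right) - 1 = - 5 \left(-4 + u\right) - 1 = \left(20 - 5 u\right) - 1 = 19 - 5 u$)
$o{\left(k,R \right)} = - 2 R k$
$z{\left(K \right)} = - 2 K^{2}$ ($z{\left(K \right)} = \frac{\left(-2\right) \left(-2\right) \left(19 - 20\right) K^{2}}{2} = \frac{\left(-2\right) \left(-2\right) \left(-1\right) K^{2}}{2} = \frac{\left(-4\right) K^{2}}{2} = - 2 K^{2}$)
$z{\left(q{\left(4 \right)} \right)} 6 - 70 = - 2 \cdot 4^{2} \cdot 6 - 70 = \left(-2\right) 16 \cdot 6 - 70 = \left(-32\right) 6 - 70 = -192 - 70 = -262$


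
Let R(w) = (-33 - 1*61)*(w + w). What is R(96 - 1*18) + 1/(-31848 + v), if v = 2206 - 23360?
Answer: -777221329/53002 ≈ -14664.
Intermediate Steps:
v = -21154
R(w) = -188*w (R(w) = (-33 - 61)*(2*w) = -188*w)
R(96 - 1*18) + 1/(-31848 + v) = -188*(96 - 1*18) + 1/(-31848 - 21154) = -188*(96 - 18) + 1/(-53002) = -188*78 - 1/53002 = -14664 - 1/53002 = -777221329/53002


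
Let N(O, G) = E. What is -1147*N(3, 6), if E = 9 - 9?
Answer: 0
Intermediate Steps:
E = 0
N(O, G) = 0
-1147*N(3, 6) = -1147*0 = 0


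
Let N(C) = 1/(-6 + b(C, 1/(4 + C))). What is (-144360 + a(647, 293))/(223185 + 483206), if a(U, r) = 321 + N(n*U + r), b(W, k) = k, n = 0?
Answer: -256533756/1258082371 ≈ -0.20391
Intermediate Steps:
N(C) = 1/(-6 + 1/(4 + C))
a(U, r) = 321 + (-4 - r)/(23 + 6*r) (a(U, r) = 321 + (-4 - (0*U + r))/(23 + 6*(0*U + r)) = 321 + (-4 - (0 + r))/(23 + 6*(0 + r)) = 321 + (-4 - r)/(23 + 6*r))
(-144360 + a(647, 293))/(223185 + 483206) = (-144360 + (7379 + 1925*293)/(23 + 6*293))/(223185 + 483206) = (-144360 + (7379 + 564025)/(23 + 1758))/706391 = (-144360 + 571404/1781)*(1/706391) = -256533756/1781*1/706391 = -256533756/1258082371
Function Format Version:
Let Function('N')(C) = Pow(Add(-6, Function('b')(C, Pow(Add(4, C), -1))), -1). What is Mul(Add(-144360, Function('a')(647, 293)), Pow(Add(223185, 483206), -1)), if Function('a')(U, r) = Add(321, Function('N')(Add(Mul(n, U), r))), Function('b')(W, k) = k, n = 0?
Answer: Rational(-256533756, 1258082371) ≈ -0.20391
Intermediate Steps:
Function('N')(C) = Pow(Add(-6, Pow(Add(4, C), -1)), -1)
Function('a')(U, r) = Add(321, Mul(Pow(Add(23, Mul(6, r)), -1), Add(-4, Mul(-1, r)))) (Function('a')(U, r) = Add(321, Mul(Pow(Add(23, Mul(6, Add(Mul(0, U), r))), -1), Add(-4, Mul(-1, Add(Mul(0, U), r))))) = Add(321, Mul(Pow(Add(23, Mul(6, Add(0, r))), -1), Add(-4, Mul(-1, Add(0, r))))) = Add(321, Mul(Pow(Add(23, Mul(6, r)), -1), Add(-4, Mul(-1, r)))))
Mul(Add(-144360, Function('a')(647, 293)), Pow(Add(223185, 483206), -1)) = Mul(Add(-144360, Mul(Pow(Add(23, Mul(6, 293)), -1), Add(7379, Mul(1925, 293)))), Pow(Add(223185, 483206), -1)) = Mul(Add(-144360, Mul(Pow(Add(23, 1758), -1), Add(7379, 564025))), Pow(706391, -1)) = Mul(Add(-144360, Mul(Pow(1781, -1), 571404)), Rational(1, 706391)) = Mul(Add(-144360, Mul(Rational(1, 1781), 571404)), Rational(1, 706391)) = Mul(Add(-144360, Rational(571404, 1781)), Rational(1, 706391)) = Mul(Rational(-256533756, 1781), Rational(1, 706391)) = Rational(-256533756, 1258082371)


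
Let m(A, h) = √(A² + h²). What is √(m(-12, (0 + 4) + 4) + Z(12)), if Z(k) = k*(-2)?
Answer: 2*√(-6 + √13) ≈ 3.0948*I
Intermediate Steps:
Z(k) = -2*k
√(m(-12, (0 + 4) + 4) + Z(12)) = √(√((-12)² + ((0 + 4) + 4)²) - 2*12) = √(√(144 + (4 + 4)²) - 24) = √(√(144 + 8²) - 24) = √(√(144 + 64) - 24) = √(√208 - 24) = √(4*√13 - 24) = √(-24 + 4*√13)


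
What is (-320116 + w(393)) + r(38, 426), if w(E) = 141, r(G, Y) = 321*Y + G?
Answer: -183191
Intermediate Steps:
r(G, Y) = G + 321*Y
(-320116 + w(393)) + r(38, 426) = (-320116 + 141) + (38 + 321*426) = -319975 + (38 + 136746) = -319975 + 136784 = -183191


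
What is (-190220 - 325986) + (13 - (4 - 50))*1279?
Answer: -440745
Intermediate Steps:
(-190220 - 325986) + (13 - (4 - 50))*1279 = -516206 + (13 - 1*(-46))*1279 = -516206 + (13 + 46)*1279 = -516206 + 59*1279 = -516206 + 75461 = -440745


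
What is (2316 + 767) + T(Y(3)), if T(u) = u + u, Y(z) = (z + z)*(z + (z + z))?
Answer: 3191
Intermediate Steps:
Y(z) = 6*z² (Y(z) = (2*z)*(z + 2*z) = (2*z)*(3*z) = 6*z²)
T(u) = 2*u
(2316 + 767) + T(Y(3)) = (2316 + 767) + 2*(6*3²) = 3083 + 2*(6*9) = 3083 + 2*54 = 3083 + 108 = 3191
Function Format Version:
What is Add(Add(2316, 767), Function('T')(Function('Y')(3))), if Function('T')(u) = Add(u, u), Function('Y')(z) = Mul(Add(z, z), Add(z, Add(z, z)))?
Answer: 3191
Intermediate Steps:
Function('Y')(z) = Mul(6, Pow(z, 2)) (Function('Y')(z) = Mul(Mul(2, z), Add(z, Mul(2, z))) = Mul(Mul(2, z), Mul(3, z)) = Mul(6, Pow(z, 2)))
Function('T')(u) = Mul(2, u)
Add(Add(2316, 767), Function('T')(Function('Y')(3))) = Add(Add(2316, 767), Mul(2, Mul(6, Pow(3, 2)))) = Add(3083, Mul(2, Mul(6, 9))) = Add(3083, Mul(2, 54)) = Add(3083, 108) = 3191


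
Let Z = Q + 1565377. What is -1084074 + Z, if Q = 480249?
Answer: 961552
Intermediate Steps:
Z = 2045626 (Z = 480249 + 1565377 = 2045626)
-1084074 + Z = -1084074 + 2045626 = 961552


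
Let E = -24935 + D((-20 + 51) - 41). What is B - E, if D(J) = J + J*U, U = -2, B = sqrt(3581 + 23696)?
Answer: 24925 + sqrt(27277) ≈ 25090.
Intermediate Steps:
B = sqrt(27277) ≈ 165.16
D(J) = -J (D(J) = J + J*(-2) = J - 2*J = -J)
E = -24925 (E = -24935 - ((-20 + 51) - 41) = -24935 - (31 - 41) = -24935 - 1*(-10) = -24935 + 10 = -24925)
B - E = sqrt(27277) - 1*(-24925) = sqrt(27277) + 24925 = 24925 + sqrt(27277)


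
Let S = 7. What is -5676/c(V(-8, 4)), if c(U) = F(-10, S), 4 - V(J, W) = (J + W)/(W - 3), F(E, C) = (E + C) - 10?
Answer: 5676/13 ≈ 436.62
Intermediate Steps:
F(E, C) = -10 + C + E (F(E, C) = (C + E) - 10 = -10 + C + E)
V(J, W) = 4 - (J + W)/(-3 + W) (V(J, W) = 4 - (J + W)/(W - 3) = 4 - (J + W)/(-3 + W))
c(U) = -13 (c(U) = -10 + 7 - 10 = -13)
-5676/c(V(-8, 4)) = -5676/(-13) = -5676*(-1/13) = 5676/13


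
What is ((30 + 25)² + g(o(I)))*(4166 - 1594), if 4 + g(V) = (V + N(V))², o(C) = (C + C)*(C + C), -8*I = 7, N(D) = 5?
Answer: 507980931/64 ≈ 7.9372e+6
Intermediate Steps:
I = -7/8 (I = -⅛*7 = -7/8 ≈ -0.87500)
o(C) = 4*C² (o(C) = (2*C)*(2*C) = 4*C²)
g(V) = -4 + (5 + V)² (g(V) = -4 + (V + 5)² = -4 + (5 + V)²)
((30 + 25)² + g(o(I)))*(4166 - 1594) = ((30 + 25)² + (-4 + (5 + 4*(-7/8)²)²))*(4166 - 1594) = (55² + (-4 + (5 + 4*(49/64))²))*2572 = (3025 + (-4 + (5 + 49/16)²))*2572 = (3025 + (-4 + (129/16)²))*2572 = (3025 + (-4 + 16641/256))*2572 = (3025 + 15617/256)*2572 = (790017/256)*2572 = 507980931/64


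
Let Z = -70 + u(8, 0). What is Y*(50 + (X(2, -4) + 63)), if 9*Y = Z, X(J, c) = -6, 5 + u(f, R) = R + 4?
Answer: -7597/9 ≈ -844.11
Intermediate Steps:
u(f, R) = -1 + R (u(f, R) = -5 + (R + 4) = -5 + (4 + R) = -1 + R)
Z = -71 (Z = -70 + (-1 + 0) = -70 - 1 = -71)
Y = -71/9 (Y = (⅑)*(-71) = -71/9 ≈ -7.8889)
Y*(50 + (X(2, -4) + 63)) = -71*(50 + (-6 + 63))/9 = -71*(50 + 57)/9 = -71/9*107 = -7597/9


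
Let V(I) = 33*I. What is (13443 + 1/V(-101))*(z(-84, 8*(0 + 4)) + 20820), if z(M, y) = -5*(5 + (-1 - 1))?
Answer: 310726267330/1111 ≈ 2.7968e+8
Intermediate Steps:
z(M, y) = -15 (z(M, y) = -5*(5 - 2) = -5*3 = -15)
(13443 + 1/V(-101))*(z(-84, 8*(0 + 4)) + 20820) = (13443 + 1/(33*(-101)))*(-15 + 20820) = (13443 + 1/(-3333))*20805 = (13443 - 1/3333)*20805 = (44805518/3333)*20805 = 310726267330/1111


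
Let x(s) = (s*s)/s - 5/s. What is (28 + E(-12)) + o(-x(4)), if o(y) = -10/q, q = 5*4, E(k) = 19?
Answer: 93/2 ≈ 46.500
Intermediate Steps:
x(s) = s - 5/s (x(s) = s²/s - 5/s = s - 5/s)
q = 20
o(y) = -½ (o(y) = -10/20 = -10*1/20 = -½)
(28 + E(-12)) + o(-x(4)) = (28 + 19) - ½ = 47 - ½ = 93/2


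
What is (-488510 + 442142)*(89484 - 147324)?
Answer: 2681925120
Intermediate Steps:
(-488510 + 442142)*(89484 - 147324) = -46368*(-57840) = 2681925120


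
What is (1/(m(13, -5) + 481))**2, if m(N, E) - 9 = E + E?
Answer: 1/230400 ≈ 4.3403e-6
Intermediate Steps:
m(N, E) = 9 + 2*E (m(N, E) = 9 + (E + E) = 9 + 2*E)
(1/(m(13, -5) + 481))**2 = (1/((9 + 2*(-5)) + 481))**2 = (1/((9 - 10) + 481))**2 = (1/(-1 + 481))**2 = (1/480)**2 = 1/230400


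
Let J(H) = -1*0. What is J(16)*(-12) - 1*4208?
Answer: -4208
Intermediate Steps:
J(H) = 0
J(16)*(-12) - 1*4208 = 0*(-12) - 1*4208 = 0 - 4208 = -4208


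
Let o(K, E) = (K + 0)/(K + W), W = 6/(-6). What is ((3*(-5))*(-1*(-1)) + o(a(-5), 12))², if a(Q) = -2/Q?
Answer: 2209/9 ≈ 245.44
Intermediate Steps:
W = -1 (W = 6*(-⅙) = -1)
o(K, E) = K/(-1 + K) (o(K, E) = (K + 0)/(K - 1) = K/(-1 + K))
((3*(-5))*(-1*(-1)) + o(a(-5), 12))² = ((3*(-5))*(-1*(-1)) + (-2/(-5))/(-1 - 2/(-5)))² = (-15*1 + (-2*(-⅕))/(-1 - 2*(-⅕)))² = (-15 + 2/(5*(-1 + ⅖)))² = (-15 + 2/(5*(-⅗)))² = (-15 + (⅖)*(-5/3))² = (-15 - ⅔)² = (-47/3)² = 2209/9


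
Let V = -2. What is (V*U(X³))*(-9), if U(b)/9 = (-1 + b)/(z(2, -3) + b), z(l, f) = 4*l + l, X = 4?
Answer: 5103/37 ≈ 137.92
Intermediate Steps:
z(l, f) = 5*l
U(b) = 9*(-1 + b)/(10 + b) (U(b) = 9*((-1 + b)/(5*2 + b)) = 9*((-1 + b)/(10 + b)) = 9*(-1 + b)/(10 + b))
(V*U(X³))*(-9) = -18*(-1 + 4³)/(10 + 4³)*(-9) = -18*(-1 + 64)/(10 + 64)*(-9) = -18*63/74*(-9) = -2*567/74*(-9) = -567/37*(-9) = 5103/37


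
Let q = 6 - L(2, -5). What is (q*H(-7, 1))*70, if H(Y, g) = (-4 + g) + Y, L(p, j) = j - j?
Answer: -4200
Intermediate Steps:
L(p, j) = 0
H(Y, g) = -4 + Y + g
q = 6 (q = 6 - 1*0 = 6 + 0 = 6)
(q*H(-7, 1))*70 = (6*(-4 - 7 + 1))*70 = (6*(-10))*70 = -60*70 = -4200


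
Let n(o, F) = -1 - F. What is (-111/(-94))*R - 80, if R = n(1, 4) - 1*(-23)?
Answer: -2761/47 ≈ -58.745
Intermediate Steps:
R = 18 (R = (-1 - 1*4) - 1*(-23) = (-1 - 4) + 23 = -5 + 23 = 18)
(-111/(-94))*R - 80 = -111/(-94)*18 - 80 = -111*(-1/94)*18 - 80 = (111/94)*18 - 80 = 999/47 - 80 = -2761/47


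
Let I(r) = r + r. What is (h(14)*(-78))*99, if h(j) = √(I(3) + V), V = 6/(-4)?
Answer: -11583*√2 ≈ -16381.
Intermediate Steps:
I(r) = 2*r
V = -3/2 (V = 6*(-¼) = -3/2 ≈ -1.5000)
h(j) = 3*√2/2 (h(j) = √(2*3 - 3/2) = √(6 - 3/2) = √(9/2) = 3*√2/2)
(h(14)*(-78))*99 = ((3*√2/2)*(-78))*99 = -117*√2*99 = -11583*√2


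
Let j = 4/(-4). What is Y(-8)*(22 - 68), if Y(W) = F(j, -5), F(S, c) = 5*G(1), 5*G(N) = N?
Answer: -46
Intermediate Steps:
G(N) = N/5
j = -1 (j = 4*(-¼) = -1)
F(S, c) = 1 (F(S, c) = 5*((⅕)*1) = 5*(⅕) = 1)
Y(W) = 1
Y(-8)*(22 - 68) = 1*(22 - 68) = 1*(-46) = -46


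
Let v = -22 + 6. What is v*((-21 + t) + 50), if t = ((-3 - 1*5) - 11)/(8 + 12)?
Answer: -2244/5 ≈ -448.80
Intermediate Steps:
v = -16
t = -19/20 (t = ((-3 - 5) - 11)/20 = (-8 - 11)*(1/20) = -19*1/20 = -19/20 ≈ -0.95000)
v*((-21 + t) + 50) = -16*((-21 - 19/20) + 50) = -16*(-439/20 + 50) = -16*561/20 = -2244/5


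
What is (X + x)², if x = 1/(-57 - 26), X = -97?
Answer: 64834704/6889 ≈ 9411.3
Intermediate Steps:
x = -1/83 (x = 1/(-83) = -1/83 ≈ -0.012048)
(X + x)² = (-97 - 1/83)² = (-8052/83)² = 64834704/6889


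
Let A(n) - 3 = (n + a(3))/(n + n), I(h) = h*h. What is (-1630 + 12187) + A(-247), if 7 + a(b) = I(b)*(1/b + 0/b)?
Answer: 5216891/494 ≈ 10561.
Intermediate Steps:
I(h) = h²
a(b) = -7 + b (a(b) = -7 + b²*(1/b + 0/b) = -7 + b²*(1/b + 0) = -7 + b²/b = -7 + b)
A(n) = 3 + (-4 + n)/(2*n) (A(n) = 3 + (n + (-7 + 3))/(n + n) = 3 + (n - 4)/((2*n)) = 3 + (-4 + n)*(1/(2*n)) = 3 + (-4 + n)/(2*n))
(-1630 + 12187) + A(-247) = (-1630 + 12187) + (7/2 - 2/(-247)) = 10557 + (7/2 - 2*(-1/247)) = 10557 + (7/2 + 2/247) = 10557 + 1733/494 = 5216891/494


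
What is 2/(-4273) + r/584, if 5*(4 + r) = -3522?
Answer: -7570403/6238580 ≈ -1.2135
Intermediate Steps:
r = -3542/5 (r = -4 + (1/5)*(-3522) = -4 - 3522/5 = -3542/5 ≈ -708.40)
2/(-4273) + r/584 = 2/(-4273) - 3542/5/584 = 2*(-1/4273) - 3542/5*1/584 = -2/4273 - 1771/1460 = -7570403/6238580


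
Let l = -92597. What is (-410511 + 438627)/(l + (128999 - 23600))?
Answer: 14058/6401 ≈ 2.1962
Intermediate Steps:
(-410511 + 438627)/(l + (128999 - 23600)) = (-410511 + 438627)/(-92597 + (128999 - 23600)) = 28116/(-92597 + 105399) = 28116/12802 = 28116*(1/12802) = 14058/6401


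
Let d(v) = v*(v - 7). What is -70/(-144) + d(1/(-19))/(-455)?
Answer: 5739277/11826360 ≈ 0.48530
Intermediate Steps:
d(v) = v*(-7 + v)
-70/(-144) + d(1/(-19))/(-455) = -70/(-144) + ((-7 + 1/(-19))/(-19))/(-455) = -70*(-1/144) - (-7 - 1/19)/19*(-1/455) = 35/72 - 1/19*(-134/19)*(-1/455) = 35/72 + (134/361)*(-1/455) = 35/72 - 134/164255 = 5739277/11826360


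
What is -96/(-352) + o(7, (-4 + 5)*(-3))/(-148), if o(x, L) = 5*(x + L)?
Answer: 56/407 ≈ 0.13759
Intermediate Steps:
o(x, L) = 5*L + 5*x (o(x, L) = 5*(L + x) = 5*L + 5*x)
-96/(-352) + o(7, (-4 + 5)*(-3))/(-148) = -96/(-352) + (5*((-4 + 5)*(-3)) + 5*7)/(-148) = -96*(-1/352) + (5*(1*(-3)) + 35)*(-1/148) = 3/11 + (5*(-3) + 35)*(-1/148) = 3/11 + (-15 + 35)*(-1/148) = 3/11 + 20*(-1/148) = 3/11 - 5/37 = 56/407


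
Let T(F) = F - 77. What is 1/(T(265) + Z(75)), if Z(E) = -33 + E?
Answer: 1/230 ≈ 0.0043478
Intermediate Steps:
T(F) = -77 + F
1/(T(265) + Z(75)) = 1/((-77 + 265) + (-33 + 75)) = 1/(188 + 42) = 1/230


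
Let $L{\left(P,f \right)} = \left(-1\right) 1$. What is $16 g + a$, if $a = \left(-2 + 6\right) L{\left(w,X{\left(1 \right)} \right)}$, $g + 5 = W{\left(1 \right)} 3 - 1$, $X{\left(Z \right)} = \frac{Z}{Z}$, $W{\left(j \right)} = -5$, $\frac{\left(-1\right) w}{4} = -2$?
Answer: $-340$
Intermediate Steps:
$w = 8$ ($w = \left(-4\right) \left(-2\right) = 8$)
$X{\left(Z \right)} = 1$
$g = -21$ ($g = -5 - 16 = -21$)
$L{\left(P,f \right)} = -1$
$a = -4$ ($a = \left(-2 + 6\right) \left(-1\right) = 4 \left(-1\right) = -4$)
$16 g + a = 16 \left(-21\right) - 4 = -336 - 4 = -340$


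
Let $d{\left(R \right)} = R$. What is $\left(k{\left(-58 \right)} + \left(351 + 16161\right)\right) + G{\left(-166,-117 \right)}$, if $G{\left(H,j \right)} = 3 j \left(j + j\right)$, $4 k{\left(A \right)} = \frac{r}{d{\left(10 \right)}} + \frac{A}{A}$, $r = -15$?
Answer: $\frac{789167}{8} \approx 98646.0$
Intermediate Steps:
$k{\left(A \right)} = - \frac{1}{8}$ ($k{\left(A \right)} = \frac{- \frac{15}{10} + \frac{A}{A}}{4} = \frac{\left(-15\right) \frac{1}{10} + 1}{4} = \frac{- \frac{3}{2} + 1}{4} = \frac{1}{4} \left(- \frac{1}{2}\right) = - \frac{1}{8}$)
$G{\left(H,j \right)} = 6 j^{2}$ ($G{\left(H,j \right)} = 3 j 2 j = 6 j^{2}$)
$\left(k{\left(-58 \right)} + \left(351 + 16161\right)\right) + G{\left(-166,-117 \right)} = \left(- \frac{1}{8} + \left(351 + 16161\right)\right) + 6 \left(-117\right)^{2} = \left(- \frac{1}{8} + 16512\right) + 6 \cdot 13689 = \frac{132095}{8} + 82134 = \frac{789167}{8}$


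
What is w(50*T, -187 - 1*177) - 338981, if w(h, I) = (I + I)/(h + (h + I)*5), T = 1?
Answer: -64406299/190 ≈ -3.3898e+5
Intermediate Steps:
w(h, I) = 2*I/(5*I + 6*h) (w(h, I) = (2*I)/(h + (I + h)*5) = (2*I)/(h + (5*I + 5*h)) = (2*I)/(5*I + 6*h) = 2*I/(5*I + 6*h))
w(50*T, -187 - 1*177) - 338981 = 2*(-187 - 1*177)/(5*(-187 - 1*177) + 6*(50*1)) - 338981 = 2*(-187 - 177)/(5*(-187 - 177) + 6*50) - 338981 = 2*(-364)/(5*(-364) + 300) - 338981 = 2*(-364)/(-1820 + 300) - 338981 = 2*(-364)/(-1520) - 338981 = 2*(-364)*(-1/1520) - 338981 = 91/190 - 338981 = -64406299/190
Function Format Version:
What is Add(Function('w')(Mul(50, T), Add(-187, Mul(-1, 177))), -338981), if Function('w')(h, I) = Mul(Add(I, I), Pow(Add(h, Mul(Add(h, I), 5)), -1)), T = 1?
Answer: Rational(-64406299, 190) ≈ -3.3898e+5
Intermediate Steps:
Function('w')(h, I) = Mul(2, I, Pow(Add(Mul(5, I), Mul(6, h)), -1)) (Function('w')(h, I) = Mul(Mul(2, I), Pow(Add(h, Mul(Add(I, h), 5)), -1)) = Mul(Mul(2, I), Pow(Add(h, Add(Mul(5, I), Mul(5, h))), -1)) = Mul(Mul(2, I), Pow(Add(Mul(5, I), Mul(6, h)), -1)) = Mul(2, I, Pow(Add(Mul(5, I), Mul(6, h)), -1)))
Add(Function('w')(Mul(50, T), Add(-187, Mul(-1, 177))), -338981) = Add(Mul(2, Add(-187, Mul(-1, 177)), Pow(Add(Mul(5, Add(-187, Mul(-1, 177))), Mul(6, Mul(50, 1))), -1)), -338981) = Add(Mul(2, Add(-187, -177), Pow(Add(Mul(5, Add(-187, -177)), Mul(6, 50)), -1)), -338981) = Add(Mul(2, -364, Pow(Add(Mul(5, -364), 300), -1)), -338981) = Add(Mul(2, -364, Pow(Add(-1820, 300), -1)), -338981) = Add(Mul(2, -364, Pow(-1520, -1)), -338981) = Add(Mul(2, -364, Rational(-1, 1520)), -338981) = Add(Rational(91, 190), -338981) = Rational(-64406299, 190)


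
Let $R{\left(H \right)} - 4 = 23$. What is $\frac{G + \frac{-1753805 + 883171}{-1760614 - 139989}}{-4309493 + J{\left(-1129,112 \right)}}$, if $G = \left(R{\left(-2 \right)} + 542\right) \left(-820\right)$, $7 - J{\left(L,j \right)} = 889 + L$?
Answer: $\frac{443391238553}{4095082937669} \approx 0.10827$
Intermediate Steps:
$J{\left(L,j \right)} = -882 - L$ ($J{\left(L,j \right)} = 7 - \left(889 + L\right) = -882 - L$)
$R{\left(H \right)} = 27$ ($R{\left(H \right)} = 4 + 23 = 27$)
$G = -466580$ ($G = \left(27 + 542\right) \left(-820\right) = 569 \left(-820\right) = -466580$)
$\frac{G + \frac{-1753805 + 883171}{-1760614 - 139989}}{-4309493 + J{\left(-1129,112 \right)}} = \frac{-466580 + \frac{-1753805 + 883171}{-1760614 - 139989}}{-4309493 - -247} = \frac{-466580 - \frac{870634}{-1900603}}{-4309493 + \left(-882 + 1129\right)} = \frac{-466580 - - \frac{870634}{1900603}}{-4309493 + 247} = \frac{-466580 + \frac{870634}{1900603}}{-4309246} = \left(- \frac{886782477106}{1900603}\right) \left(- \frac{1}{4309246}\right) = \frac{443391238553}{4095082937669}$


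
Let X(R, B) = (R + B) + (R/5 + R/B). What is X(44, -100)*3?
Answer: -3573/25 ≈ -142.92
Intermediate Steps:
X(R, B) = B + 6*R/5 + R/B (X(R, B) = (B + R) + (R*(1/5) + R/B) = (B + R) + (R/5 + R/B) = B + 6*R/5 + R/B)
X(44, -100)*3 = (-100 + (6/5)*44 + 44/(-100))*3 = (-100 + 264/5 + 44*(-1/100))*3 = (-100 + 264/5 - 11/25)*3 = -1191/25*3 = -3573/25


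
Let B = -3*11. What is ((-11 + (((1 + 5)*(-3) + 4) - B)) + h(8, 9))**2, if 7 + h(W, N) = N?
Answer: 100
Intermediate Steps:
h(W, N) = -7 + N
B = -33
((-11 + (((1 + 5)*(-3) + 4) - B)) + h(8, 9))**2 = ((-11 + (((1 + 5)*(-3) + 4) - 1*(-33))) + (-7 + 9))**2 = ((-11 + ((6*(-3) + 4) + 33)) + 2)**2 = ((-11 + ((-18 + 4) + 33)) + 2)**2 = ((-11 + (-14 + 33)) + 2)**2 = ((-11 + 19) + 2)**2 = (8 + 2)**2 = 10**2 = 100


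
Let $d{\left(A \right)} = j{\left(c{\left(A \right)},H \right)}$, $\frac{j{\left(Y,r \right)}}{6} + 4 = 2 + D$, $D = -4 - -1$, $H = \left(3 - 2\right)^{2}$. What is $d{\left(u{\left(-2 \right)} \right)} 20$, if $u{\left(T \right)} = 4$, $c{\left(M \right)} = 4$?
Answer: $-600$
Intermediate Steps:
$H = 1$ ($H = 1^{2} = 1$)
$D = -3$ ($D = -4 + 1 = -3$)
$j{\left(Y,r \right)} = -30$ ($j{\left(Y,r \right)} = -24 + 6 \left(2 - 3\right) = -24 + 6 \left(-1\right) = -24 - 6 = -30$)
$d{\left(A \right)} = -30$
$d{\left(u{\left(-2 \right)} \right)} 20 = \left(-30\right) 20 = -600$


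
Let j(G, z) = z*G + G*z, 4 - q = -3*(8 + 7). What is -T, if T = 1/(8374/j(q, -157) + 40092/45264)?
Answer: -29017996/9908949 ≈ -2.9285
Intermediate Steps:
q = 49 (q = 4 - (-3)*(8 + 7) = 4 - (-3)*15 = 4 - 1*(-45) = 4 + 45 = 49)
j(G, z) = 2*G*z (j(G, z) = G*z + G*z = 2*G*z)
T = 29017996/9908949 (T = 1/(8374/((2*49*(-157))) + 40092/45264) = 1/(8374/(-15386) + 40092*(1/45264)) = 1/(8374*(-1/15386) + 3341/3772) = 1/(-4187/7693 + 3341/3772) = 1/(9908949/29017996) = 29017996/9908949 ≈ 2.9285)
-T = -1*29017996/9908949 = -29017996/9908949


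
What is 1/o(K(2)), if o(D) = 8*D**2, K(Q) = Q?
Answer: 1/32 ≈ 0.031250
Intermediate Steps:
1/o(K(2)) = 1/(8*2**2) = 1/(8*4) = 1/32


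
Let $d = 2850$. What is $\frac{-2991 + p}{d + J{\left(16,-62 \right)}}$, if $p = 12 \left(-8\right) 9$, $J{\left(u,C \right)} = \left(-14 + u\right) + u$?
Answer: $- \frac{1285}{956} \approx -1.3441$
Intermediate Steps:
$J{\left(u,C \right)} = -14 + 2 u$
$p = -864$ ($p = \left(-96\right) 9 = -864$)
$\frac{-2991 + p}{d + J{\left(16,-62 \right)}} = \frac{-2991 - 864}{2850 + \left(-14 + 2 \cdot 16\right)} = - \frac{3855}{2850 + \left(-14 + 32\right)} = - \frac{3855}{2850 + 18} = - \frac{3855}{2868} = \left(-3855\right) \frac{1}{2868} = - \frac{1285}{956}$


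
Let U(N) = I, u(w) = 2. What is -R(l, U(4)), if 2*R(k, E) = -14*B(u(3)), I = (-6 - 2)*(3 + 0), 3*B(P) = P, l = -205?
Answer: 14/3 ≈ 4.6667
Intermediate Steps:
B(P) = P/3
I = -24 (I = -8*3 = -24)
U(N) = -24
R(k, E) = -14/3 (R(k, E) = (-14*2/3)/2 = (-14*⅔)/2 = (½)*(-28/3) = -14/3)
-R(l, U(4)) = -1*(-14/3) = 14/3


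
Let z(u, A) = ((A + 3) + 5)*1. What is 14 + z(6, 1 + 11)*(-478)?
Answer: -9546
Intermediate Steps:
z(u, A) = 8 + A (z(u, A) = ((3 + A) + 5)*1 = (8 + A)*1 = 8 + A)
14 + z(6, 1 + 11)*(-478) = 14 + (8 + (1 + 11))*(-478) = 14 + (8 + 12)*(-478) = 14 + 20*(-478) = 14 - 9560 = -9546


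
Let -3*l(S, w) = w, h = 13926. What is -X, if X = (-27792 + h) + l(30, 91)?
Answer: 41689/3 ≈ 13896.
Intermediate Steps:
l(S, w) = -w/3
X = -41689/3 (X = (-27792 + 13926) - ⅓*91 = -13866 - 91/3 = -41689/3 ≈ -13896.)
-X = -1*(-41689/3) = 41689/3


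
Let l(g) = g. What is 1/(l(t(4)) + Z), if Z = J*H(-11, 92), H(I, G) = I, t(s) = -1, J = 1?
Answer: -1/12 ≈ -0.083333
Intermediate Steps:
Z = -11 (Z = 1*(-11) = -11)
1/(l(t(4)) + Z) = 1/(-1 - 11) = 1/(-12) = -1/12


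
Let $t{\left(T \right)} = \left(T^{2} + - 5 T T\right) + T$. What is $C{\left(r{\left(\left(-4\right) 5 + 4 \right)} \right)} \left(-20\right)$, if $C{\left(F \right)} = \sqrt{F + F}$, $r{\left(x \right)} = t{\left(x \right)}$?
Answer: $- 80 i \sqrt{130} \approx - 912.14 i$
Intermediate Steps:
$t{\left(T \right)} = T - 4 T^{2}$ ($t{\left(T \right)} = \left(T^{2} - 5 T^{2}\right) + T = - 4 T^{2} + T = T - 4 T^{2}$)
$r{\left(x \right)} = x \left(1 - 4 x\right)$
$C{\left(F \right)} = \sqrt{2} \sqrt{F}$ ($C{\left(F \right)} = \sqrt{2 F} = \sqrt{2} \sqrt{F}$)
$C{\left(r{\left(\left(-4\right) 5 + 4 \right)} \right)} \left(-20\right) = \sqrt{2} \sqrt{\left(\left(-4\right) 5 + 4\right) \left(1 - 4 \left(\left(-4\right) 5 + 4\right)\right)} \left(-20\right) = \sqrt{2} \sqrt{\left(-20 + 4\right) \left(1 - 4 \left(-20 + 4\right)\right)} \left(-20\right) = \sqrt{2} \sqrt{- 16 \left(1 - -64\right)} \left(-20\right) = \sqrt{2} \sqrt{- 16 \left(1 + 64\right)} \left(-20\right) = \sqrt{2} \sqrt{\left(-16\right) 65} \left(-20\right) = \sqrt{2} \sqrt{-1040} \left(-20\right) = \sqrt{2} \cdot 4 i \sqrt{65} \left(-20\right) = 4 i \sqrt{130} \left(-20\right) = - 80 i \sqrt{130}$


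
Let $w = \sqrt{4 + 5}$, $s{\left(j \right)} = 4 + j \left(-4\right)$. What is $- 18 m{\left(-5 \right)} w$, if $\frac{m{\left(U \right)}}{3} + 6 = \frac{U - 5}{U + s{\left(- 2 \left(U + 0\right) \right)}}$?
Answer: $\frac{38232}{41} \approx 932.49$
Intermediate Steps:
$s{\left(j \right)} = 4 - 4 j$
$m{\left(U \right)} = -18 + \frac{3 \left(-5 + U\right)}{4 + 9 U}$ ($m{\left(U \right)} = -18 + 3 \frac{U - 5}{U - \left(-4 + 4 \left(- 2 \left(U + 0\right)\right)\right)} = -18 + 3 \frac{-5 + U}{U - \left(-4 + 4 \left(- 2 U\right)\right)} = -18 + 3 \frac{-5 + U}{U + \left(4 + 8 U\right)} = -18 + 3 \frac{-5 + U}{4 + 9 U} = -18 + \frac{3 \left(-5 + U\right)}{4 + 9 U}$)
$w = 3$ ($w = \sqrt{9} = 3$)
$- 18 m{\left(-5 \right)} w = - 18 \frac{3 \left(-29 - -265\right)}{4 + 9 \left(-5\right)} 3 = - 18 \frac{3 \left(-29 + 265\right)}{4 - 45} \cdot 3 = - 18 \cdot 3 \frac{1}{-41} \cdot 236 \cdot 3 = - 18 \cdot 3 \left(- \frac{1}{41}\right) 236 \cdot 3 = \left(-18\right) \left(- \frac{708}{41}\right) 3 = \frac{12744}{41} \cdot 3 = \frac{38232}{41}$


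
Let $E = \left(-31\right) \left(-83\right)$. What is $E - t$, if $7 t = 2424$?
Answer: $\frac{15587}{7} \approx 2226.7$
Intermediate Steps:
$E = 2573$
$t = \frac{2424}{7}$ ($t = \frac{1}{7} \cdot 2424 = \frac{2424}{7} \approx 346.29$)
$E - t = 2573 - \frac{2424}{7} = \frac{15587}{7}$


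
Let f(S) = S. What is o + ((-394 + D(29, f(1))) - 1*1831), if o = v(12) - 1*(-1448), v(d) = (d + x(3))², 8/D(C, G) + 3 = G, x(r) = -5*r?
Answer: -772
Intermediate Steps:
D(C, G) = 8/(-3 + G)
v(d) = (-15 + d)² (v(d) = (d - 5*3)² = (d - 15)² = (-15 + d)²)
o = 1457 (o = (-15 + 12)² - 1*(-1448) = (-3)² + 1448 = 9 + 1448 = 1457)
o + ((-394 + D(29, f(1))) - 1*1831) = 1457 + ((-394 + 8/(-3 + 1)) - 1*1831) = 1457 + ((-394 + 8/(-2)) - 1831) = 1457 + ((-394 + 8*(-½)) - 1831) = 1457 + ((-394 - 4) - 1831) = 1457 + (-398 - 1831) = 1457 - 2229 = -772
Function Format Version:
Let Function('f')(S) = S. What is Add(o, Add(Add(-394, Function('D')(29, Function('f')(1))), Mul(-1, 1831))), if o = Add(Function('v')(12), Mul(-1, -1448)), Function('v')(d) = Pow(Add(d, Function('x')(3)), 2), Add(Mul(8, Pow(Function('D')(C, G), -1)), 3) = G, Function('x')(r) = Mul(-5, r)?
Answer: -772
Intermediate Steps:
Function('D')(C, G) = Mul(8, Pow(Add(-3, G), -1))
Function('v')(d) = Pow(Add(-15, d), 2) (Function('v')(d) = Pow(Add(d, Mul(-5, 3)), 2) = Pow(Add(d, -15), 2) = Pow(Add(-15, d), 2))
o = 1457 (o = Add(Pow(Add(-15, 12), 2), Mul(-1, -1448)) = Add(Pow(-3, 2), 1448) = Add(9, 1448) = 1457)
Add(o, Add(Add(-394, Function('D')(29, Function('f')(1))), Mul(-1, 1831))) = Add(1457, Add(Add(-394, Mul(8, Pow(Add(-3, 1), -1))), Mul(-1, 1831))) = Add(1457, Add(Add(-394, Mul(8, Pow(-2, -1))), -1831)) = Add(1457, Add(Add(-394, Mul(8, Rational(-1, 2))), -1831)) = Add(1457, Add(Add(-394, -4), -1831)) = Add(1457, Add(-398, -1831)) = Add(1457, -2229) = -772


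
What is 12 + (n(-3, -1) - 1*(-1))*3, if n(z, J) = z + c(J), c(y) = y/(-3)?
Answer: 7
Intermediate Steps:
c(y) = -y/3 (c(y) = y*(-1/3) = -y/3)
n(z, J) = z - J/3
12 + (n(-3, -1) - 1*(-1))*3 = 12 + ((-3 - 1/3*(-1)) - 1*(-1))*3 = 12 + ((-3 + 1/3) + 1)*3 = 12 + (-8/3 + 1)*3 = 12 - 5/3*3 = 12 - 5 = 7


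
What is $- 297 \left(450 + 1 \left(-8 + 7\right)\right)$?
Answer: $-133353$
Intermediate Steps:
$- 297 \left(450 + 1 \left(-8 + 7\right)\right) = - 297 \left(450 + 1 \left(-1\right)\right) = - 297 \left(450 - 1\right) = \left(-297\right) 449 = -133353$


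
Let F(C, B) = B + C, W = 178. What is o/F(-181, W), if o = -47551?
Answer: 47551/3 ≈ 15850.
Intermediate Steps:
o/F(-181, W) = -47551/(178 - 181) = -47551/(-3) = -47551*(-⅓) = 47551/3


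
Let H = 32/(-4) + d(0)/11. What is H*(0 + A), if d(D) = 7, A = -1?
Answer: 81/11 ≈ 7.3636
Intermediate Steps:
H = -81/11 (H = 32/(-4) + 7/11 = 32*(-¼) + 7*(1/11) = -8 + 7/11 = -81/11 ≈ -7.3636)
H*(0 + A) = -81*(0 - 1)/11 = -81/11*(-1) = 81/11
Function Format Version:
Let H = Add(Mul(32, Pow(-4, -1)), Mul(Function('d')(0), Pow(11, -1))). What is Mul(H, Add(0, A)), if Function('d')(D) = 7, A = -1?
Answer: Rational(81, 11) ≈ 7.3636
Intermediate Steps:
H = Rational(-81, 11) (H = Add(Mul(32, Pow(-4, -1)), Mul(7, Pow(11, -1))) = Add(Mul(32, Rational(-1, 4)), Mul(7, Rational(1, 11))) = Add(-8, Rational(7, 11)) = Rational(-81, 11) ≈ -7.3636)
Mul(H, Add(0, A)) = Mul(Rational(-81, 11), Add(0, -1)) = Mul(Rational(-81, 11), -1) = Rational(81, 11)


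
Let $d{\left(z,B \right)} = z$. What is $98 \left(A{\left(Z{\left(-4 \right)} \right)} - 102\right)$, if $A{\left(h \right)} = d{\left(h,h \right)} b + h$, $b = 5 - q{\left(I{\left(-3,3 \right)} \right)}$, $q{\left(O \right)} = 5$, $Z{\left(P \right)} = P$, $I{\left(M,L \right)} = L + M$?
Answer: $-10388$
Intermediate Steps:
$b = 0$ ($b = 5 - 5 = 0$)
$A{\left(h \right)} = h$ ($A{\left(h \right)} = h 0 + h = 0 + h = h$)
$98 \left(A{\left(Z{\left(-4 \right)} \right)} - 102\right) = 98 \left(-4 - 102\right) = 98 \left(-106\right) = -10388$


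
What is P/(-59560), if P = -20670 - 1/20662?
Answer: 427083541/1230628720 ≈ 0.34704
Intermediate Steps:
P = -427083541/20662 (P = -20670 - 1*1/20662 = -20670 - 1/20662 = -427083541/20662 ≈ -20670.)
P/(-59560) = -427083541/20662/(-59560) = -427083541/20662*(-1/59560) = 427083541/1230628720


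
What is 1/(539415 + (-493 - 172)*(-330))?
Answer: 1/758865 ≈ 1.3178e-6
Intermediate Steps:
1/(539415 + (-493 - 172)*(-330)) = 1/(539415 - 665*(-330)) = 1/(539415 + 219450) = 1/758865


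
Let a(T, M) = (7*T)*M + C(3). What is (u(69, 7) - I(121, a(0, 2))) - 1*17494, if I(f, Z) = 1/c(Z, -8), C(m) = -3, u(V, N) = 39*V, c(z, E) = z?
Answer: -44408/3 ≈ -14803.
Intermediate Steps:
a(T, M) = -3 + 7*M*T (a(T, M) = (7*T)*M - 3 = 7*M*T - 3 = -3 + 7*M*T)
I(f, Z) = 1/Z
(u(69, 7) - I(121, a(0, 2))) - 1*17494 = (39*69 - 1/(-3 + 7*2*0)) - 1*17494 = (2691 - 1/(-3 + 0)) - 17494 = (2691 - 1/(-3)) - 17494 = (2691 - 1*(-1/3)) - 17494 = (2691 + 1/3) - 17494 = 8074/3 - 17494 = -44408/3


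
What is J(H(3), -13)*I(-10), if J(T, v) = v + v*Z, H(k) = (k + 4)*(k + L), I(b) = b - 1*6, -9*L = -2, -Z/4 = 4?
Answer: -3120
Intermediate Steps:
Z = -16 (Z = -4*4 = -16)
L = 2/9 (L = -1/9*(-2) = 2/9 ≈ 0.22222)
I(b) = -6 + b (I(b) = b - 6 = -6 + b)
H(k) = (4 + k)*(2/9 + k) (H(k) = (k + 4)*(k + 2/9) = (4 + k)*(2/9 + k))
J(T, v) = -15*v (J(T, v) = v + v*(-16) = v - 16*v = -15*v)
J(H(3), -13)*I(-10) = (-15*(-13))*(-6 - 10) = 195*(-16) = -3120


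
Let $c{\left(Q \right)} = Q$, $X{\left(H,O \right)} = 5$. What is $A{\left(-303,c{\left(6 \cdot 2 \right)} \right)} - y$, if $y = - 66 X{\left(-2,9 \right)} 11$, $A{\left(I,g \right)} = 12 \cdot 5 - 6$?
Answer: $3684$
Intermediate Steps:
$A{\left(I,g \right)} = 54$ ($A{\left(I,g \right)} = 60 - 6 = 54$)
$y = -3630$ ($y = \left(-66\right) 5 \cdot 11 = \left(-330\right) 11 = -3630$)
$A{\left(-303,c{\left(6 \cdot 2 \right)} \right)} - y = 54 - -3630 = 54 + 3630 = 3684$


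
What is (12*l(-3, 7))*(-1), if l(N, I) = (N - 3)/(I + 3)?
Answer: 36/5 ≈ 7.2000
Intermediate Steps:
l(N, I) = (-3 + N)/(3 + I)
(12*l(-3, 7))*(-1) = (12*((-3 - 3)/(3 + 7)))*(-1) = (12*(-6/10))*(-1) = (12*((⅒)*(-6)))*(-1) = (12*(-⅗))*(-1) = -36/5*(-1) = 36/5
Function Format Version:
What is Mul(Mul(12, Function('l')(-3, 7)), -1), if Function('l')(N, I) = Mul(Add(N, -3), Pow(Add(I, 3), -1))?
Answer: Rational(36, 5) ≈ 7.2000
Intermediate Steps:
Function('l')(N, I) = Mul(Pow(Add(3, I), -1), Add(-3, N)) (Function('l')(N, I) = Mul(Add(-3, N), Pow(Add(3, I), -1)) = Mul(Pow(Add(3, I), -1), Add(-3, N)))
Mul(Mul(12, Function('l')(-3, 7)), -1) = Mul(Mul(12, Mul(Pow(Add(3, 7), -1), Add(-3, -3))), -1) = Mul(Mul(12, Mul(Pow(10, -1), -6)), -1) = Mul(Mul(12, Mul(Rational(1, 10), -6)), -1) = Mul(Mul(12, Rational(-3, 5)), -1) = Mul(Rational(-36, 5), -1) = Rational(36, 5)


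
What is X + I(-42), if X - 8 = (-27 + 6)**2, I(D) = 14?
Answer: 463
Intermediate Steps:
X = 449 (X = 8 + (-27 + 6)**2 = 8 + (-21)**2 = 8 + 441 = 449)
X + I(-42) = 449 + 14 = 463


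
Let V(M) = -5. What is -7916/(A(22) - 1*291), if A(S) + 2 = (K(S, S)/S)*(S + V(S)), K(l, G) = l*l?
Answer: -7916/81 ≈ -97.728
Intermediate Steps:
K(l, G) = l**2
A(S) = -2 + S*(-5 + S) (A(S) = -2 + (S**2/S)*(S - 5) = -2 + S*(-5 + S))
-7916/(A(22) - 1*291) = -7916/((-2 + 22**2 - 5*22) - 1*291) = -7916/((-2 + 484 - 110) - 291) = -7916/(372 - 291) = -7916/81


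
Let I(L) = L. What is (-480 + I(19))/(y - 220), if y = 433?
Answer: -461/213 ≈ -2.1643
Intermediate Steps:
(-480 + I(19))/(y - 220) = (-480 + 19)/(433 - 220) = -461/213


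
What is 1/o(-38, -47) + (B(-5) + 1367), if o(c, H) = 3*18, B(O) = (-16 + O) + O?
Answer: 72415/54 ≈ 1341.0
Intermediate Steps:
B(O) = -16 + 2*O
o(c, H) = 54
1/o(-38, -47) + (B(-5) + 1367) = 1/54 + ((-16 + 2*(-5)) + 1367) = 1/54 + ((-16 - 10) + 1367) = 1/54 + (-26 + 1367) = 1/54 + 1341 = 72415/54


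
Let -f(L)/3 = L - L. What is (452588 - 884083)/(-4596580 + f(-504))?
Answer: 86299/919316 ≈ 0.093873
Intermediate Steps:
f(L) = 0 (f(L) = -3*(L - L) = -3*0 = 0)
(452588 - 884083)/(-4596580 + f(-504)) = (452588 - 884083)/(-4596580 + 0) = -431495/(-4596580) = -431495*(-1/4596580) = 86299/919316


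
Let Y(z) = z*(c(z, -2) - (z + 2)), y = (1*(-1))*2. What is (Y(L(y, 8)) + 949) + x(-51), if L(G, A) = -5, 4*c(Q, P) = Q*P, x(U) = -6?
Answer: 1831/2 ≈ 915.50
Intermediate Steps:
y = -2 (y = -1*2 = -2)
c(Q, P) = P*Q/4 (c(Q, P) = (Q*P)/4 = (P*Q)/4 = P*Q/4)
Y(z) = z*(-2 - 3*z/2) (Y(z) = z*((1/4)*(-2)*z - (z + 2)) = z*(-z/2 - (2 + z)) = z*(-z/2 + (-2 - z)) = z*(-2 - 3*z/2))
(Y(L(y, 8)) + 949) + x(-51) = (-1/2*(-5)*(4 + 3*(-5)) + 949) - 6 = (-1/2*(-5)*(4 - 15) + 949) - 6 = (-1/2*(-5)*(-11) + 949) - 6 = (-55/2 + 949) - 6 = 1843/2 - 6 = 1831/2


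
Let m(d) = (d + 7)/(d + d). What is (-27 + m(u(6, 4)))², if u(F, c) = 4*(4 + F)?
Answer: 4464769/6400 ≈ 697.62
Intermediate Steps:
u(F, c) = 16 + 4*F
m(d) = (7 + d)/(2*d) (m(d) = (7 + d)/((2*d)) = (7 + d)*(1/(2*d)) = (7 + d)/(2*d))
(-27 + m(u(6, 4)))² = (-27 + (7 + (16 + 4*6))/(2*(16 + 4*6)))² = (-27 + (7 + (16 + 24))/(2*(16 + 24)))² = (-27 + (½)*(7 + 40)/40)² = (-27 + (½)*(1/40)*47)² = (-27 + 47/80)² = (-2113/80)² = 4464769/6400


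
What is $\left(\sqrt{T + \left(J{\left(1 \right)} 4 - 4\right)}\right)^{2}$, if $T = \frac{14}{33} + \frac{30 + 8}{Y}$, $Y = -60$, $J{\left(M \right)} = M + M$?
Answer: $\frac{417}{110} \approx 3.7909$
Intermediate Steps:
$J{\left(M \right)} = 2 M$
$T = - \frac{23}{110}$ ($T = \frac{14}{33} + \frac{30 + 8}{-60} = 14 \cdot \frac{1}{33} + 38 \left(- \frac{1}{60}\right) = \frac{14}{33} - \frac{19}{30} = - \frac{23}{110} \approx -0.20909$)
$\left(\sqrt{T + \left(J{\left(1 \right)} 4 - 4\right)}\right)^{2} = \left(\sqrt{- \frac{23}{110} - \left(4 - 2 \cdot 1 \cdot 4\right)}\right)^{2} = \left(\sqrt{- \frac{23}{110} + \left(2 \cdot 4 - 4\right)}\right)^{2} = \left(\sqrt{- \frac{23}{110} + \left(8 - 4\right)}\right)^{2} = \left(\sqrt{- \frac{23}{110} + 4}\right)^{2} = \left(\sqrt{\frac{417}{110}}\right)^{2} = \left(\frac{\sqrt{45870}}{110}\right)^{2} = \frac{417}{110}$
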